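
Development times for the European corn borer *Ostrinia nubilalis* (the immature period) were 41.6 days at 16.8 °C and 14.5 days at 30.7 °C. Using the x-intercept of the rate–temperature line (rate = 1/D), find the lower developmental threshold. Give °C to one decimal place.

Under the model K = D·(T − T_b), so D₁·(T₁ − T_b) = D₂·(T₂ − T_b).
41.6·(16.8 − T_b) = 14.5·(30.7 − T_b)
T_b = (41.6·16.8 − 14.5·30.7) / (41.6 − 14.5) = 253.73 / 27.1 = 9.363 °C ≈ 9.4 °C.

9.4 °C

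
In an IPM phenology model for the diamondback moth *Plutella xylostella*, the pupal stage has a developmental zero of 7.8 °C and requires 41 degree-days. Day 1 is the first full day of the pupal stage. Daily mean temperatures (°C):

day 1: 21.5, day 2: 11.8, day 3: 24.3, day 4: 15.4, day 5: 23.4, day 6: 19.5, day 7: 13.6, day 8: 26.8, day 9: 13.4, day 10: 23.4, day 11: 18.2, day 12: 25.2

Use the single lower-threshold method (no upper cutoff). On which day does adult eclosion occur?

Daily DD above 7.8 °C: 13.7, 4.0, 16.5, 7.6, 15.6, 11.7, 5.8, 19.0, 5.6, 15.6, 10.4, 17.4.
Cumulative: 13.7, 17.7, 34.2, 41.8, 57.4, 69.1, 74.9, 93.9, 99.5, 115.1, 125.5, 142.9.
The total first reaches 41 DD on day 4.

day 4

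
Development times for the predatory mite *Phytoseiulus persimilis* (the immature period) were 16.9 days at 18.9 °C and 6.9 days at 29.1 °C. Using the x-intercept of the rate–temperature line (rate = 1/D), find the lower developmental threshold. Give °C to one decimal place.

11.9 °C

Equal thermal constants: D₁(T₁ − T_b) = D₂(T₂ − T_b).
16.9·(18.9 − T_b) = 6.9·(29.1 − T_b)
T_b = (16.9·18.9 − 6.9·29.1) / (16.9 − 6.9) = 118.62 / 10.0 = 11.862 °C ≈ 11.9 °C.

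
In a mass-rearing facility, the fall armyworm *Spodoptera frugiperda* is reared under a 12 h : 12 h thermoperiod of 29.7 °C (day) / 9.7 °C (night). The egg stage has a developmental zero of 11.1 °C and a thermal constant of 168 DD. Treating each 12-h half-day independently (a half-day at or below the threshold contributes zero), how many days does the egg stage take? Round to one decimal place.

Day half: max(0, 29.7 − 11.1) × 0.5 = 18.6 × 0.5 = 9.30 DD.
Night half: max(0, 9.7 − 11.1) × 0.5 = 0.0 × 0.5 = 0.00 DD.
Per 24 h: 9.30 DD/day.
Duration = 168 / 9.30 = 18.065 ≈ 18.1 days.

18.1 days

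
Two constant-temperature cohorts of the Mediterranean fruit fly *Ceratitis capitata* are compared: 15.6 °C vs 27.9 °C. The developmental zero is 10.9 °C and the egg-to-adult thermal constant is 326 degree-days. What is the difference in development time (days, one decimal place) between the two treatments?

50.2 days

At 15.6 °C: 326 / (15.6 − 10.9) = 326 / 4.7 = 69.362 d.
At 27.9 °C: 326 / (27.9 − 10.9) = 326 / 17.0 = 19.176 d.
Difference = |69.362 − 19.176| = 50.185 ≈ 50.2 days.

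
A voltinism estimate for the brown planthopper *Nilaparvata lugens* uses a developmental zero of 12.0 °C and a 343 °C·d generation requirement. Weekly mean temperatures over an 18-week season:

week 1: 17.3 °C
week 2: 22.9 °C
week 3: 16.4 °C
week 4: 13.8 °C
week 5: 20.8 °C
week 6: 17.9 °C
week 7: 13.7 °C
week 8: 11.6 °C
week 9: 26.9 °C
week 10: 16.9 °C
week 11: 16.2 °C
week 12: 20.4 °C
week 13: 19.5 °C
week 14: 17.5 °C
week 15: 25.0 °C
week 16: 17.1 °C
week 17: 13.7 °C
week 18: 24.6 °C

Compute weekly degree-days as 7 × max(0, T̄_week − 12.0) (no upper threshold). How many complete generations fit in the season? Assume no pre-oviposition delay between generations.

2 generations

Weekly DD (7 × max(0, T̄ − 12.0)): 37.1, 76.3, 30.8, 12.6, 61.6, 41.3, 11.9, 0.0, 104.3, 34.3, 29.4, 58.8, 52.5, 38.5, 91.0, 35.7, 11.9, 88.2.
Season total = 816.2 DD.
Complete generations = ⌊816.2 / 343⌋ = 2.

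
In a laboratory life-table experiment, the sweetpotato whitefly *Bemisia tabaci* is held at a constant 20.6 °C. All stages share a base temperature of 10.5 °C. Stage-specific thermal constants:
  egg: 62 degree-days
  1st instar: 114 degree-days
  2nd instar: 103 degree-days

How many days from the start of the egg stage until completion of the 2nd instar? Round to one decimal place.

Daily accumulation at 20.6 °C = 20.6 − 10.5 = 10.1 DD/day.
Total K = 62 + 114 + 103 = 279 DD.
Total duration = 279 / 10.1 = 27.624 ≈ 27.6 days.

27.6 days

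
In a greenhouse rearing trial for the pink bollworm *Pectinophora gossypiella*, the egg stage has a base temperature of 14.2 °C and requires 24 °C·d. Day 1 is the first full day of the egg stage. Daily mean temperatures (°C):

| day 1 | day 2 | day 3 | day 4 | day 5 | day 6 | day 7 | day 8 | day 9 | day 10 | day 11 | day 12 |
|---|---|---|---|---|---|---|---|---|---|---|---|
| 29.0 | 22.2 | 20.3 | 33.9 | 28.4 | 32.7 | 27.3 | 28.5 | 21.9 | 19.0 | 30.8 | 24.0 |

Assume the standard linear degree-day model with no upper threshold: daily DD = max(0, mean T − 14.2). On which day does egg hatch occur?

day 3

Daily DD above 14.2 °C: 14.8, 8.0, 6.1, 19.7, 14.2, 18.5, 13.1, 14.3, 7.7, 4.8, 16.6, 9.8.
Cumulative: 14.8, 22.8, 28.9, 48.6, 62.8, 81.3, 94.4, 108.7, 116.4, 121.2, 137.8, 147.6.
The total first reaches 24 DD on day 3.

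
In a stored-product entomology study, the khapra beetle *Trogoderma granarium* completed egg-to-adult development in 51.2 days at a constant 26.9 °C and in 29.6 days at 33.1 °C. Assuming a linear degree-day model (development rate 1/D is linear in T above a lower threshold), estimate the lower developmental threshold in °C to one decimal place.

18.4 °C

Linear rate model ⇒ the product D·(T − T_b) is constant across temperatures.
51.2·(26.9 − T_b) = 29.6·(33.1 − T_b)
T_b = (51.2·26.9 − 29.6·33.1) / (51.2 − 29.6) = 397.52 / 21.6 = 18.404 °C ≈ 18.4 °C.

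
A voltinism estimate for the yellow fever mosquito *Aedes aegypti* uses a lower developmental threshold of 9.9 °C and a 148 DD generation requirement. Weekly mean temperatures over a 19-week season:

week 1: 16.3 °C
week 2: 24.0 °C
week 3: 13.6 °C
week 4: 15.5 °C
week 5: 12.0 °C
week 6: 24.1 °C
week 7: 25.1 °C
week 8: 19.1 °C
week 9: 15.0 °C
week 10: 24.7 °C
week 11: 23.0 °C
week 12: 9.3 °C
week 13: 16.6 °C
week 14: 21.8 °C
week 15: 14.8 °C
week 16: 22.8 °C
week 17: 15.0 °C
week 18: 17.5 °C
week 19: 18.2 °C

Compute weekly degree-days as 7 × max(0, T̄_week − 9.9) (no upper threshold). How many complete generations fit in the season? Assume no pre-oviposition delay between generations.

Weekly DD (7 × max(0, T̄ − 9.9)): 44.8, 98.7, 25.9, 39.2, 14.7, 99.4, 106.4, 64.4, 35.7, 103.6, 91.7, 0.0, 46.9, 83.3, 34.3, 90.3, 35.7, 53.2, 58.1.
Season total = 1126.3 DD.
Complete generations = ⌊1126.3 / 148⌋ = 7.

7 generations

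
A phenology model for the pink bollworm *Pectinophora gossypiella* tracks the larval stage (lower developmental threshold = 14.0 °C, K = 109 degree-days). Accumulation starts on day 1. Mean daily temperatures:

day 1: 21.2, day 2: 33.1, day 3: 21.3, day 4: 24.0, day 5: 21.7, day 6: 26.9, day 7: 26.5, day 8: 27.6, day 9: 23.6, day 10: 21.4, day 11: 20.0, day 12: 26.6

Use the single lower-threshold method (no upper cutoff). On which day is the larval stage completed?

Daily DD above 14.0 °C: 7.2, 19.1, 7.3, 10.0, 7.7, 12.9, 12.5, 13.6, 9.6, 7.4, 6.0, 12.6.
Cumulative: 7.2, 26.3, 33.6, 43.6, 51.3, 64.2, 76.7, 90.3, 99.9, 107.3, 113.3, 125.9.
The total first reaches 109 DD on day 11.

day 11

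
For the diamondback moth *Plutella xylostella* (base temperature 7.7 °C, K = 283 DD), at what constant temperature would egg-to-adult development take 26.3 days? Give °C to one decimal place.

Required daily accumulation = 283 / 26.3 = 10.760 DD/day.
T = T_base + 10.760 = 7.7 + 10.760 = 18.460 ≈ 18.5 °C.

18.5 °C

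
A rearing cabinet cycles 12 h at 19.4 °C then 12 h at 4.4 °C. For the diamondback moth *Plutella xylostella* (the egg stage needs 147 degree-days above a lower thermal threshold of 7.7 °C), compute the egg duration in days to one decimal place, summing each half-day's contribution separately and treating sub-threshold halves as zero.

Day half: max(0, 19.4 − 7.7) × 0.5 = 11.7 × 0.5 = 5.85 DD.
Night half: max(0, 4.4 − 7.7) × 0.5 = 0.0 × 0.5 = 0.00 DD.
Per 24 h: 5.85 DD/day.
Duration = 147 / 5.85 = 25.128 ≈ 25.1 days.

25.1 days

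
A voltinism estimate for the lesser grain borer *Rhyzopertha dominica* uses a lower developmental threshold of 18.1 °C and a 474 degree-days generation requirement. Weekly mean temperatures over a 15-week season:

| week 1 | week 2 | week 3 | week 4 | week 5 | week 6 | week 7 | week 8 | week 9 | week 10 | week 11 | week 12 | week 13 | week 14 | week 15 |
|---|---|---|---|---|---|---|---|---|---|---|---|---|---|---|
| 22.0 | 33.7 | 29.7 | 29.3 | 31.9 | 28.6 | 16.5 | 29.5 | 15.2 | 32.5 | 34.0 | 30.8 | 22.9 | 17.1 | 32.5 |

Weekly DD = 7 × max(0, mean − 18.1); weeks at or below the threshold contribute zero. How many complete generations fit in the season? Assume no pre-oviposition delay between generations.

2 generations

Weekly DD (7 × max(0, T̄ − 18.1)): 27.3, 109.2, 81.2, 78.4, 96.6, 73.5, 0.0, 79.8, 0.0, 100.8, 111.3, 88.9, 33.6, 0.0, 100.8.
Season total = 981.4 DD.
Complete generations = ⌊981.4 / 474⌋ = 2.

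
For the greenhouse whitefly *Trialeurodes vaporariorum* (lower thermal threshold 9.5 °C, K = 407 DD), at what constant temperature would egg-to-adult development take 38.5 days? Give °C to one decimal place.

Required daily accumulation = 407 / 38.5 = 10.571 DD/day.
T = T_base + 10.571 = 9.5 + 10.571 = 20.071 ≈ 20.1 °C.

20.1 °C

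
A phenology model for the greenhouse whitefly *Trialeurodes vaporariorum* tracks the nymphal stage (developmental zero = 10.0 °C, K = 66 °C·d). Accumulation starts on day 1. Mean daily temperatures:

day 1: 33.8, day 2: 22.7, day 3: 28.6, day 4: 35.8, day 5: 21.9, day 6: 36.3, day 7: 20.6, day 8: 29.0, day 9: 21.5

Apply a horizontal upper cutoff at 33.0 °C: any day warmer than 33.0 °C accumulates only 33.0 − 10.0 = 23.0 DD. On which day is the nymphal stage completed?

Daily DD above 10.0 °C (capped at 23.0): 23.0, 12.7, 18.6, 23.0, 11.9, 23.0, 10.6, 19.0, 11.5.
Cumulative: 23.0, 35.7, 54.3, 77.3, 89.2, 112.2, 122.8, 141.8, 153.3.
The total first reaches 66 DD on day 4.

day 4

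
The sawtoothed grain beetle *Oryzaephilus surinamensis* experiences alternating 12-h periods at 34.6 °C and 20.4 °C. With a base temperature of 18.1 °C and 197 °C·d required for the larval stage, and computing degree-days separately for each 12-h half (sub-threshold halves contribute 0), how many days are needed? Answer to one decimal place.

Day half: max(0, 34.6 − 18.1) × 0.5 = 16.5 × 0.5 = 8.25 DD.
Night half: max(0, 20.4 − 18.1) × 0.5 = 2.3 × 0.5 = 1.15 DD.
Per 24 h: 9.40 DD/day.
Duration = 197 / 9.40 = 20.957 ≈ 21.0 days.

21.0 days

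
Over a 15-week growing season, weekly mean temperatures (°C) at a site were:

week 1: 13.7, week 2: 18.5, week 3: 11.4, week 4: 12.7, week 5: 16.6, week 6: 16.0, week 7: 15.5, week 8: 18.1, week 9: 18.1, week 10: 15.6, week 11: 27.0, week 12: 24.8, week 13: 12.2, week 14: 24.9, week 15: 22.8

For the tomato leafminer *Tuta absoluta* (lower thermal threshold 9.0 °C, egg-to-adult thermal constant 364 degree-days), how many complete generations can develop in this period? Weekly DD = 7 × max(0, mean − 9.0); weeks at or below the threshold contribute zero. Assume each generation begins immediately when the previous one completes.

2 generations

Weekly DD (7 × max(0, T̄ − 9.0)): 32.9, 66.5, 16.8, 25.9, 53.2, 49.0, 45.5, 63.7, 63.7, 46.2, 126.0, 110.6, 22.4, 111.3, 96.6.
Season total = 930.3 DD.
Complete generations = ⌊930.3 / 364⌋ = 2.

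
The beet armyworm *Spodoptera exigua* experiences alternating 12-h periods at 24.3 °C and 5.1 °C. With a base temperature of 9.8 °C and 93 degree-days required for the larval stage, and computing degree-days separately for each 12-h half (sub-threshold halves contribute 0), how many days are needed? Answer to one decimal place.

Day half: max(0, 24.3 − 9.8) × 0.5 = 14.5 × 0.5 = 7.25 DD.
Night half: max(0, 5.1 − 9.8) × 0.5 = 0.0 × 0.5 = 0.00 DD.
Per 24 h: 7.25 DD/day.
Duration = 93 / 7.25 = 12.828 ≈ 12.8 days.

12.8 days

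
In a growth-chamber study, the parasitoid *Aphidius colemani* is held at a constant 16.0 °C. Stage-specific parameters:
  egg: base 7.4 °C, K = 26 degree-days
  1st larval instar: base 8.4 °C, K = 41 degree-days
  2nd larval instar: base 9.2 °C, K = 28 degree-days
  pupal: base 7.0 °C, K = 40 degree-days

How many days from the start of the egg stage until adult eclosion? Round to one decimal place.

egg: 26 / (16.0 − 7.4) = 26 / 8.6 = 3.023 d.
1st larval instar: 41 / (16.0 − 8.4) = 41 / 7.6 = 5.395 d.
2nd larval instar: 28 / (16.0 − 9.2) = 28 / 6.8 = 4.118 d.
pupal: 40 / (16.0 − 7.0) = 40 / 9.0 = 4.444 d.
Sum = 16.980 ≈ 17.0 days.

17.0 days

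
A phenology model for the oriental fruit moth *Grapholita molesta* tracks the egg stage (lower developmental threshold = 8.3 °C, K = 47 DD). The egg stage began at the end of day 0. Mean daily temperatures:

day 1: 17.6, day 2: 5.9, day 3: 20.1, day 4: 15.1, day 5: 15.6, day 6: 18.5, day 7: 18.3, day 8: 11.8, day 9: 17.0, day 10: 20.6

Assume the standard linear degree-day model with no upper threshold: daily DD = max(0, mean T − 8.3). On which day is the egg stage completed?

day 7

Daily DD above 8.3 °C: 9.3, 0.0, 11.8, 6.8, 7.3, 10.2, 10.0, 3.5, 8.7, 12.3.
Cumulative: 9.3, 9.3, 21.1, 27.9, 35.2, 45.4, 55.4, 58.9, 67.6, 79.9.
The total first reaches 47 DD on day 7.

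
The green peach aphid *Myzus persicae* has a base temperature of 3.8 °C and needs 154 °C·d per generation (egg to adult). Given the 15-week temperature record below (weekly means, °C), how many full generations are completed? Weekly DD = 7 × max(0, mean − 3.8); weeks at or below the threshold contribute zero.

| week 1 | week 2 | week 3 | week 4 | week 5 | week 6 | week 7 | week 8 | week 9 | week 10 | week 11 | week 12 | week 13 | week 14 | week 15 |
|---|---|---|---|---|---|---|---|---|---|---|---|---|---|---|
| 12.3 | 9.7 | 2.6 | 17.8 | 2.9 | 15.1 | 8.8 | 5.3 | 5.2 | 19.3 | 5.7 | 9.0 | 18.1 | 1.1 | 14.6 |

Weekly DD (7 × max(0, T̄ − 3.8)): 59.5, 41.3, 0.0, 98.0, 0.0, 79.1, 35.0, 10.5, 9.8, 108.5, 13.3, 36.4, 100.1, 0.0, 75.6.
Season total = 667.1 DD.
Complete generations = ⌊667.1 / 154⌋ = 4.

4 generations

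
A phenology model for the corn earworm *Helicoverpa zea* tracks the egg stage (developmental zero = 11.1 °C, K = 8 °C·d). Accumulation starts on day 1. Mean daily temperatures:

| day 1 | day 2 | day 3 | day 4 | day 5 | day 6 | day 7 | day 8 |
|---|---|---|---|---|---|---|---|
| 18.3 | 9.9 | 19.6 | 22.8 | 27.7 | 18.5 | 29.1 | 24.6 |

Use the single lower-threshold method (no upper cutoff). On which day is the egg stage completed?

day 3

Daily DD above 11.1 °C: 7.2, 0.0, 8.5, 11.7, 16.6, 7.4, 18.0, 13.5.
Cumulative: 7.2, 7.2, 15.7, 27.4, 44.0, 51.4, 69.4, 82.9.
The total first reaches 8 DD on day 3.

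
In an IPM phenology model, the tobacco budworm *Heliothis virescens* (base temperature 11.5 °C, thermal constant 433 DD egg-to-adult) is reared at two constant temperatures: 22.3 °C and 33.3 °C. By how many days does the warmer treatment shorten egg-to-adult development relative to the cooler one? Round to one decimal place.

20.2 days

At 22.3 °C: 433 / (22.3 − 11.5) = 433 / 10.8 = 40.093 d.
At 33.3 °C: 433 / (33.3 − 11.5) = 433 / 21.8 = 19.862 d.
Difference = |40.093 − 19.862| = 20.230 ≈ 20.2 days.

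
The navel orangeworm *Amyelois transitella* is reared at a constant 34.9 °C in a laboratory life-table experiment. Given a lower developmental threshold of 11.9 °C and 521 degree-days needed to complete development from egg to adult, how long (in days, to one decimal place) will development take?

22.7 days

Daily accumulation = 34.9 − 11.9 = 23.0 DD/day.
Duration = 521 / 23.0 = 22.652 ≈ 22.7 days.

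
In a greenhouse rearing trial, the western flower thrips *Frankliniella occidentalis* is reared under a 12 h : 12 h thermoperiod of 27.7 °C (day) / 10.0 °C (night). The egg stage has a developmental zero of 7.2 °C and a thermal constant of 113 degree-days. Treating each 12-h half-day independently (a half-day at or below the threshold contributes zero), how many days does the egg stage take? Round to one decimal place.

9.7 days

Day half: max(0, 27.7 − 7.2) × 0.5 = 20.5 × 0.5 = 10.25 DD.
Night half: max(0, 10.0 − 7.2) × 0.5 = 2.8 × 0.5 = 1.40 DD.
Per 24 h: 11.65 DD/day.
Duration = 113 / 11.65 = 9.700 ≈ 9.7 days.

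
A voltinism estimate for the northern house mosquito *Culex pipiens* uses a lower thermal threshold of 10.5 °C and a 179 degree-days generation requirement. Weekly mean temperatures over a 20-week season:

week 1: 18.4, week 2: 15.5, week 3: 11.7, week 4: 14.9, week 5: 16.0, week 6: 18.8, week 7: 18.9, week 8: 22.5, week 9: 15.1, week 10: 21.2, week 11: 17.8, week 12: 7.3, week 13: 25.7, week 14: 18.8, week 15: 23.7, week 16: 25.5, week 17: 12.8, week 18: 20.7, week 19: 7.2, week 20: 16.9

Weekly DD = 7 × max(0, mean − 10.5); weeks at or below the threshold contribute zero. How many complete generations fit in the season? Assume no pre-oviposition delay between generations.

5 generations

Weekly DD (7 × max(0, T̄ − 10.5)): 55.3, 35.0, 8.4, 30.8, 38.5, 58.1, 58.8, 84.0, 32.2, 74.9, 51.1, 0.0, 106.4, 58.1, 92.4, 105.0, 16.1, 71.4, 0.0, 44.8.
Season total = 1021.3 DD.
Complete generations = ⌊1021.3 / 179⌋ = 5.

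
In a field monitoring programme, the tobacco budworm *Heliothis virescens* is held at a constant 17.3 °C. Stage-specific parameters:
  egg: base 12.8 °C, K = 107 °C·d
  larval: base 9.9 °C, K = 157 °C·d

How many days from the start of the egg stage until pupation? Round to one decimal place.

45.0 days

egg: 107 / (17.3 − 12.8) = 107 / 4.5 = 23.778 d.
larval: 157 / (17.3 − 9.9) = 157 / 7.4 = 21.216 d.
Sum = 44.994 ≈ 45.0 days.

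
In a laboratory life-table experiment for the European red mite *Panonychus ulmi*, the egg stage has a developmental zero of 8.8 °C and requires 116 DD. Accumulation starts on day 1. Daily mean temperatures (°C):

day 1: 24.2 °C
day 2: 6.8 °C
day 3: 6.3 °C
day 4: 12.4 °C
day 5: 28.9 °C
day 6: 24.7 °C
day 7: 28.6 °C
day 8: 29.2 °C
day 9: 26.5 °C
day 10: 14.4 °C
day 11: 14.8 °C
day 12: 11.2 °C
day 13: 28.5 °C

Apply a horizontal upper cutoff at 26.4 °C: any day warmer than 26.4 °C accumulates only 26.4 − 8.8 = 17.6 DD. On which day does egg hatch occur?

day 11

Daily DD above 8.8 °C (capped at 17.6): 15.4, 0.0, 0.0, 3.6, 17.6, 15.9, 17.6, 17.6, 17.6, 5.6, 6.0, 2.4, 17.6.
Cumulative: 15.4, 15.4, 15.4, 19.0, 36.6, 52.5, 70.1, 87.7, 105.3, 110.9, 116.9, 119.3, 136.9.
The total first reaches 116 DD on day 11.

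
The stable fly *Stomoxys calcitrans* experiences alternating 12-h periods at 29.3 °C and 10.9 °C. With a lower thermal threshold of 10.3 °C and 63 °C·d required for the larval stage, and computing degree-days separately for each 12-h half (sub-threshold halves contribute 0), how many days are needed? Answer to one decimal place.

Day half: max(0, 29.3 − 10.3) × 0.5 = 19.0 × 0.5 = 9.50 DD.
Night half: max(0, 10.9 − 10.3) × 0.5 = 0.6 × 0.5 = 0.30 DD.
Per 24 h: 9.80 DD/day.
Duration = 63 / 9.80 = 6.429 ≈ 6.4 days.

6.4 days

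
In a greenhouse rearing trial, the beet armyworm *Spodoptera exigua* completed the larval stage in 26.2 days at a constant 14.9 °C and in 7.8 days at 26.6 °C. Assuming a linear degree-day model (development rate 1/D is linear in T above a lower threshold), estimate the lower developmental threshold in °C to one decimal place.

Under the model K = D·(T − T_b), so D₁·(T₁ − T_b) = D₂·(T₂ − T_b).
26.2·(14.9 − T_b) = 7.8·(26.6 − T_b)
T_b = (26.2·14.9 − 7.8·26.6) / (26.2 − 7.8) = 182.90 / 18.4 = 9.940 °C ≈ 9.9 °C.

9.9 °C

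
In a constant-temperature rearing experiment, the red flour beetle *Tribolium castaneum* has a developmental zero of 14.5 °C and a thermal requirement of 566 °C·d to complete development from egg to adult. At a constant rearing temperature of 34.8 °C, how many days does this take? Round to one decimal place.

27.9 days

Daily accumulation = 34.8 − 14.5 = 20.3 DD/day.
Duration = 566 / 20.3 = 27.882 ≈ 27.9 days.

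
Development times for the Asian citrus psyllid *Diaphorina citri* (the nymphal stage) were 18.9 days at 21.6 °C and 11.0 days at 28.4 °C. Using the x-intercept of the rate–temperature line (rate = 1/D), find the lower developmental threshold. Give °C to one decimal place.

Equal thermal constants: D₁(T₁ − T_b) = D₂(T₂ − T_b).
18.9·(21.6 − T_b) = 11.0·(28.4 − T_b)
T_b = (18.9·21.6 − 11.0·28.4) / (18.9 − 11.0) = 95.84 / 7.9 = 12.132 °C ≈ 12.1 °C.

12.1 °C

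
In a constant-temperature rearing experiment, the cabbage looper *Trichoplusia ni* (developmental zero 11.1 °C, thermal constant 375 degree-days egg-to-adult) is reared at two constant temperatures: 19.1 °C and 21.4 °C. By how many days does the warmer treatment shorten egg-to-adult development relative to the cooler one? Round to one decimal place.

At 19.1 °C: 375 / (19.1 − 11.1) = 375 / 8.0 = 46.875 d.
At 21.4 °C: 375 / (21.4 − 11.1) = 375 / 10.3 = 36.408 d.
Difference = |46.875 − 36.408| = 10.467 ≈ 10.5 days.

10.5 days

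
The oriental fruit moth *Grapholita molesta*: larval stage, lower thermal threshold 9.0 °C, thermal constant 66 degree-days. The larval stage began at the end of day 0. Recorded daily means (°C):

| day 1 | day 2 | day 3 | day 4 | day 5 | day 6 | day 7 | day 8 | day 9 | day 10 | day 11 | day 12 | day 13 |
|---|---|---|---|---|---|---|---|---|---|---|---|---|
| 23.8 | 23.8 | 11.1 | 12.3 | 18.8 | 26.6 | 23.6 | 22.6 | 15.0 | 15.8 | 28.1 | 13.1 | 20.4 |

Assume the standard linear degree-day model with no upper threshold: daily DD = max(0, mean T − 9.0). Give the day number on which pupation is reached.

day 7

Daily DD above 9.0 °C: 14.8, 14.8, 2.1, 3.3, 9.8, 17.6, 14.6, 13.6, 6.0, 6.8, 19.1, 4.1, 11.4.
Cumulative: 14.8, 29.6, 31.7, 35.0, 44.8, 62.4, 77.0, 90.6, 96.6, 103.4, 122.5, 126.6, 138.0.
The total first reaches 66 DD on day 7.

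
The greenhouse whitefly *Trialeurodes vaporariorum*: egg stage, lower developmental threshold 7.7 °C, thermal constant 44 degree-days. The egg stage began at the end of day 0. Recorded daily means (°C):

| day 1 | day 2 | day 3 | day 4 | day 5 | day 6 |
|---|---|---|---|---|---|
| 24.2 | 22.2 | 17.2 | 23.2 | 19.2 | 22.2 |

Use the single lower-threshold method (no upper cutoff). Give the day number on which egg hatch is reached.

day 4

Daily DD above 7.7 °C: 16.5, 14.5, 9.5, 15.5, 11.5, 14.5.
Cumulative: 16.5, 31.0, 40.5, 56.0, 67.5, 82.0.
The total first reaches 44 DD on day 4.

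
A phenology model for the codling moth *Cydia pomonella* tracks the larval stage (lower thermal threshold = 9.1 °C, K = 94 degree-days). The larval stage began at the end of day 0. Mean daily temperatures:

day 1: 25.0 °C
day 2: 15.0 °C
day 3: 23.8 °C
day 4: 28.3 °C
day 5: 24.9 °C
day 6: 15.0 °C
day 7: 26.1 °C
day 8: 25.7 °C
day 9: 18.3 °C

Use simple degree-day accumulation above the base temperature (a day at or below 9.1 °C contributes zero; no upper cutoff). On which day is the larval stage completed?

Daily DD above 9.1 °C: 15.9, 5.9, 14.7, 19.2, 15.8, 5.9, 17.0, 16.6, 9.2.
Cumulative: 15.9, 21.8, 36.5, 55.7, 71.5, 77.4, 94.4, 111.0, 120.2.
The total first reaches 94 DD on day 7.

day 7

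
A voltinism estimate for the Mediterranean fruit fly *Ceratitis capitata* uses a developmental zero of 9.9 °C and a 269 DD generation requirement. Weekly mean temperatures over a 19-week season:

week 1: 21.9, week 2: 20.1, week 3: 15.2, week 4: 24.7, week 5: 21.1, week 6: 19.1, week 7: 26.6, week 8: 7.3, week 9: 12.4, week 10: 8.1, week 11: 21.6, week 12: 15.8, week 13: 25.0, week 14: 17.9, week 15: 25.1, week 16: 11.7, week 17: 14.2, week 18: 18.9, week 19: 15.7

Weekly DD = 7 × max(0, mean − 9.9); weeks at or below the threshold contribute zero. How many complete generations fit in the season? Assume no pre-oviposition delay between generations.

4 generations

Weekly DD (7 × max(0, T̄ − 9.9)): 84.0, 71.4, 37.1, 103.6, 78.4, 64.4, 116.9, 0.0, 17.5, 0.0, 81.9, 41.3, 105.7, 56.0, 106.4, 12.6, 30.1, 63.0, 40.6.
Season total = 1110.9 DD.
Complete generations = ⌊1110.9 / 269⌋ = 4.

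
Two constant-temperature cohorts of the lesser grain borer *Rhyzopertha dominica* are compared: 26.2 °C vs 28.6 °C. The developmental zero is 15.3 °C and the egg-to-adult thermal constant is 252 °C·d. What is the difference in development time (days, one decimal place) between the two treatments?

At 26.2 °C: 252 / (26.2 − 15.3) = 252 / 10.9 = 23.119 d.
At 28.6 °C: 252 / (28.6 − 15.3) = 252 / 13.3 = 18.947 d.
Difference = |23.119 − 18.947| = 4.172 ≈ 4.2 days.

4.2 days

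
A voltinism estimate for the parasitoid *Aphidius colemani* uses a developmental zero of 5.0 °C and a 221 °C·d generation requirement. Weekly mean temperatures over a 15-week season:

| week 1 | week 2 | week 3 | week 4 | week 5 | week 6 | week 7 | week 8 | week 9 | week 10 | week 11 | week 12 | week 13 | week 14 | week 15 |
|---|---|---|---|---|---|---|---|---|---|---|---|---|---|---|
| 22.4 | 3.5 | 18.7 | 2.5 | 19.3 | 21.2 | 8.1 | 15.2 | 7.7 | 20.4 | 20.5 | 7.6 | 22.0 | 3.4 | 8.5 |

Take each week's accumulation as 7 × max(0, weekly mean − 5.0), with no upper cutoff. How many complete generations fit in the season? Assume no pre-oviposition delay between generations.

4 generations

Weekly DD (7 × max(0, T̄ − 5.0)): 121.8, 0.0, 95.9, 0.0, 100.1, 113.4, 21.7, 71.4, 18.9, 107.8, 108.5, 18.2, 119.0, 0.0, 24.5.
Season total = 921.2 DD.
Complete generations = ⌊921.2 / 221⌋ = 4.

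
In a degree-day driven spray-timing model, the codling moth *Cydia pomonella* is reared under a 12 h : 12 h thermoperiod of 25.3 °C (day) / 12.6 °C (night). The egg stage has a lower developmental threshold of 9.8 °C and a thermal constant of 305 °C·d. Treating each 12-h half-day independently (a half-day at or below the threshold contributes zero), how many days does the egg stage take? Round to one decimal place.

Day half: max(0, 25.3 − 9.8) × 0.5 = 15.5 × 0.5 = 7.75 DD.
Night half: max(0, 12.6 − 9.8) × 0.5 = 2.8 × 0.5 = 1.40 DD.
Per 24 h: 9.15 DD/day.
Duration = 305 / 9.15 = 33.333 ≈ 33.3 days.

33.3 days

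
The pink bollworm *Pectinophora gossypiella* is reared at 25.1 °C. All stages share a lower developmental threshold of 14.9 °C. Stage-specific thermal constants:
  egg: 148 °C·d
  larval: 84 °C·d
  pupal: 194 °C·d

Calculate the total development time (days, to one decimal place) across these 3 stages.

41.8 days

Daily accumulation at 25.1 °C = 25.1 − 14.9 = 10.2 DD/day.
Total K = 148 + 84 + 194 = 426 DD.
Total duration = 426 / 10.2 = 41.765 ≈ 41.8 days.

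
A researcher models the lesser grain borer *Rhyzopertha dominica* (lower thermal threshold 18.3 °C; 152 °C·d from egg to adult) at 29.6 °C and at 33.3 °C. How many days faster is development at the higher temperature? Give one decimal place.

3.3 days

At 29.6 °C: 152 / (29.6 − 18.3) = 152 / 11.3 = 13.451 d.
At 33.3 °C: 152 / (33.3 − 18.3) = 152 / 15.0 = 10.133 d.
Difference = |13.451 − 10.133| = 3.318 ≈ 3.3 days.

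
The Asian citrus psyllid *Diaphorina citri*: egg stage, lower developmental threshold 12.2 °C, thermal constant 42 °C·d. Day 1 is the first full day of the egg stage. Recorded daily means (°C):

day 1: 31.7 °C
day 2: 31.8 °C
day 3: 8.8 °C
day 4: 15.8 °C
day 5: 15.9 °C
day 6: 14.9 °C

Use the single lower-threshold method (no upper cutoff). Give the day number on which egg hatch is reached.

day 4

Daily DD above 12.2 °C: 19.5, 19.6, 0.0, 3.6, 3.7, 2.7.
Cumulative: 19.5, 39.1, 39.1, 42.7, 46.4, 49.1.
The total first reaches 42 DD on day 4.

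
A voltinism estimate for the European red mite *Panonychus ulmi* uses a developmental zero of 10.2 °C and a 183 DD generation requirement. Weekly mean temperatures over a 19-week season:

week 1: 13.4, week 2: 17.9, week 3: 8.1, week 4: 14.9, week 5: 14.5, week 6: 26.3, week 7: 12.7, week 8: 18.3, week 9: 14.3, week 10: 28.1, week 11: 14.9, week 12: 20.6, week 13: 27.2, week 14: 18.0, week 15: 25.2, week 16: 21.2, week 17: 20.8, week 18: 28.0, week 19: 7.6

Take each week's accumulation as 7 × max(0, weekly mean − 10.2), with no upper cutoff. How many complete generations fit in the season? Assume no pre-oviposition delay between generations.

6 generations

Weekly DD (7 × max(0, T̄ − 10.2)): 22.4, 53.9, 0.0, 32.9, 30.1, 112.7, 17.5, 56.7, 28.7, 125.3, 32.9, 72.8, 119.0, 54.6, 105.0, 77.0, 74.2, 124.6, 0.0.
Season total = 1140.3 DD.
Complete generations = ⌊1140.3 / 183⌋ = 6.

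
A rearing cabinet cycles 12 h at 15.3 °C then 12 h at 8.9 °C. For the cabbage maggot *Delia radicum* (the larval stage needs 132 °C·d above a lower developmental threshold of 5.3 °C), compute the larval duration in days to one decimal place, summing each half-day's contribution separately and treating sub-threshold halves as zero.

Day half: max(0, 15.3 − 5.3) × 0.5 = 10.0 × 0.5 = 5.00 DD.
Night half: max(0, 8.9 − 5.3) × 0.5 = 3.6 × 0.5 = 1.80 DD.
Per 24 h: 6.80 DD/day.
Duration = 132 / 6.80 = 19.412 ≈ 19.4 days.

19.4 days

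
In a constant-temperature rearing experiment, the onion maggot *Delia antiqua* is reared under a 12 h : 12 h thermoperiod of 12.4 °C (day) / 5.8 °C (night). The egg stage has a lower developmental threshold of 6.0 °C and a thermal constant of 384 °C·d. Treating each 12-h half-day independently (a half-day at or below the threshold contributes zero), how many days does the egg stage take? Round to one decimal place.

Day half: max(0, 12.4 − 6.0) × 0.5 = 6.4 × 0.5 = 3.20 DD.
Night half: max(0, 5.8 − 6.0) × 0.5 = 0.0 × 0.5 = 0.00 DD.
Per 24 h: 3.20 DD/day.
Duration = 384 / 3.20 = 120.000 ≈ 120.0 days.

120.0 days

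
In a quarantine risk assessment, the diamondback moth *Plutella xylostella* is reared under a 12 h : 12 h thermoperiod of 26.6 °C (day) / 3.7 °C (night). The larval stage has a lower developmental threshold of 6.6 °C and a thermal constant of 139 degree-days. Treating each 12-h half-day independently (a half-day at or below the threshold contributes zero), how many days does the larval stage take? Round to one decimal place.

13.9 days

Day half: max(0, 26.6 − 6.6) × 0.5 = 20.0 × 0.5 = 10.00 DD.
Night half: max(0, 3.7 − 6.6) × 0.5 = 0.0 × 0.5 = 0.00 DD.
Per 24 h: 10.00 DD/day.
Duration = 139 / 10.00 = 13.900 ≈ 13.9 days.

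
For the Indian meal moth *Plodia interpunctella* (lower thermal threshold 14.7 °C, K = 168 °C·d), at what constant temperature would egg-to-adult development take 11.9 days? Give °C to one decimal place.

Required daily accumulation = 168 / 11.9 = 14.118 DD/day.
T = T_base + 14.118 = 14.7 + 14.118 = 28.818 ≈ 28.8 °C.

28.8 °C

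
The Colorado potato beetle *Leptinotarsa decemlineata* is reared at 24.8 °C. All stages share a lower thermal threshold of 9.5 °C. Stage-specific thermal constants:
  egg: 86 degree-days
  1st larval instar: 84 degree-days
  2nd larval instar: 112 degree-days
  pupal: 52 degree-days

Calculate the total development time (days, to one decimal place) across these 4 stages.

Daily accumulation at 24.8 °C = 24.8 − 9.5 = 15.3 DD/day.
Total K = 86 + 84 + 112 + 52 = 334 DD.
Total duration = 334 / 15.3 = 21.830 ≈ 21.8 days.

21.8 days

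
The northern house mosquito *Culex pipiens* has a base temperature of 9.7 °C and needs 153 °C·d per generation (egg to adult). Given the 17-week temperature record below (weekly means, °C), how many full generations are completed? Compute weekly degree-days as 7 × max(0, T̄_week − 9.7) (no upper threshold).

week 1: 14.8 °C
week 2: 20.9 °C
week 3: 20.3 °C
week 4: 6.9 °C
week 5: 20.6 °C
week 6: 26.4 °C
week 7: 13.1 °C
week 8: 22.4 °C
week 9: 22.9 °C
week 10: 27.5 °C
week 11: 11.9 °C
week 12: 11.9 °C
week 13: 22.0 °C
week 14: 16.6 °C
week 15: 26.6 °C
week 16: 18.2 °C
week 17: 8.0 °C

6 generations

Weekly DD (7 × max(0, T̄ − 9.7)): 35.7, 78.4, 74.2, 0.0, 76.3, 116.9, 23.8, 88.9, 92.4, 124.6, 15.4, 15.4, 86.1, 48.3, 118.3, 59.5, 0.0.
Season total = 1054.2 DD.
Complete generations = ⌊1054.2 / 153⌋ = 6.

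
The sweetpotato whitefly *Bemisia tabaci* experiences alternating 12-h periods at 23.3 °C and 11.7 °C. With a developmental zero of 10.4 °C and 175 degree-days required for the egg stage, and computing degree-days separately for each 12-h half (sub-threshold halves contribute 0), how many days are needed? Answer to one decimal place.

24.6 days

Day half: max(0, 23.3 − 10.4) × 0.5 = 12.9 × 0.5 = 6.45 DD.
Night half: max(0, 11.7 − 10.4) × 0.5 = 1.3 × 0.5 = 0.65 DD.
Per 24 h: 7.10 DD/day.
Duration = 175 / 7.10 = 24.648 ≈ 24.6 days.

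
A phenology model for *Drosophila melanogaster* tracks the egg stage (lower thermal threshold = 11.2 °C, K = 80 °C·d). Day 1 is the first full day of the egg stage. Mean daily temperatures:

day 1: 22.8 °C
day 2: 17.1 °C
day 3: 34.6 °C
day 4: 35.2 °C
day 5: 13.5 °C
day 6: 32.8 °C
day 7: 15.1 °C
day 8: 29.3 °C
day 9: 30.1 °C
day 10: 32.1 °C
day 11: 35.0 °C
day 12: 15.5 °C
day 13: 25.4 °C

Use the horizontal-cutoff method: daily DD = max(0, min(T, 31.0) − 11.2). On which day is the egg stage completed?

Daily DD above 11.2 °C (capped at 19.8): 11.6, 5.9, 19.8, 19.8, 2.3, 19.8, 3.9, 18.1, 18.9, 19.8, 19.8, 4.3, 14.2.
Cumulative: 11.6, 17.5, 37.3, 57.1, 59.4, 79.2, 83.1, 101.2, 120.1, 139.9, 159.7, 164.0, 178.2.
The total first reaches 80 DD on day 7.

day 7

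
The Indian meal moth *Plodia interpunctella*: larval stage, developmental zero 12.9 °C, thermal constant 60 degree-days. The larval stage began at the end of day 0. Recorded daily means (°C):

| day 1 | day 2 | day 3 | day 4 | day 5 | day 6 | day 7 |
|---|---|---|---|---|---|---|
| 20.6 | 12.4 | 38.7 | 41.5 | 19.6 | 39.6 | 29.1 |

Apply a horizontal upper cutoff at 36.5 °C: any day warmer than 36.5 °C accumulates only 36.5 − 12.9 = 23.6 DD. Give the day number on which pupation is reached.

day 5

Daily DD above 12.9 °C (capped at 23.6): 7.7, 0.0, 23.6, 23.6, 6.7, 23.6, 16.2.
Cumulative: 7.7, 7.7, 31.3, 54.9, 61.6, 85.2, 101.4.
The total first reaches 60 DD on day 5.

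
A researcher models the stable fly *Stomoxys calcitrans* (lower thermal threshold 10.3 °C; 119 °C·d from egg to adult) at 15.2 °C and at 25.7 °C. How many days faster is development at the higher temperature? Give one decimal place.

At 15.2 °C: 119 / (15.2 − 10.3) = 119 / 4.9 = 24.286 d.
At 25.7 °C: 119 / (25.7 − 10.3) = 119 / 15.4 = 7.727 d.
Difference = |24.286 − 7.727| = 16.558 ≈ 16.6 days.

16.6 days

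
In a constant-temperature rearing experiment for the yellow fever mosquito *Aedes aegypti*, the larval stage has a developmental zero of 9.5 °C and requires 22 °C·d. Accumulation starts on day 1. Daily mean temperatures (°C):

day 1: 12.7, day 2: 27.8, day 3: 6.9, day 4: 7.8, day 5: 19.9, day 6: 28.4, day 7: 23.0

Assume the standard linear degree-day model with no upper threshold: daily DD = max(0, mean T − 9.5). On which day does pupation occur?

Daily DD above 9.5 °C: 3.2, 18.3, 0.0, 0.0, 10.4, 18.9, 13.5.
Cumulative: 3.2, 21.5, 21.5, 21.5, 31.9, 50.8, 64.3.
The total first reaches 22 DD on day 5.

day 5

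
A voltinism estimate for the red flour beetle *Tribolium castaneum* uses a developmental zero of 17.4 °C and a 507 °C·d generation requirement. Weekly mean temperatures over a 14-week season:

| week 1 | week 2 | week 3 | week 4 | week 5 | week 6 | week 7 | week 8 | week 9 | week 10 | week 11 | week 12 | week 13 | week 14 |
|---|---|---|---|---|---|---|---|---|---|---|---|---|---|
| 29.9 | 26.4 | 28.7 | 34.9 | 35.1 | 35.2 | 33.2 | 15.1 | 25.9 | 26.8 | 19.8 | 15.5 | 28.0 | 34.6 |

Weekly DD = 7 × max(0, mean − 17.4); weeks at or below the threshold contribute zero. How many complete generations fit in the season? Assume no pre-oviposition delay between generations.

2 generations

Weekly DD (7 × max(0, T̄ − 17.4)): 87.5, 63.0, 79.1, 122.5, 123.9, 124.6, 110.6, 0.0, 59.5, 65.8, 16.8, 0.0, 74.2, 120.4.
Season total = 1047.9 DD.
Complete generations = ⌊1047.9 / 507⌋ = 2.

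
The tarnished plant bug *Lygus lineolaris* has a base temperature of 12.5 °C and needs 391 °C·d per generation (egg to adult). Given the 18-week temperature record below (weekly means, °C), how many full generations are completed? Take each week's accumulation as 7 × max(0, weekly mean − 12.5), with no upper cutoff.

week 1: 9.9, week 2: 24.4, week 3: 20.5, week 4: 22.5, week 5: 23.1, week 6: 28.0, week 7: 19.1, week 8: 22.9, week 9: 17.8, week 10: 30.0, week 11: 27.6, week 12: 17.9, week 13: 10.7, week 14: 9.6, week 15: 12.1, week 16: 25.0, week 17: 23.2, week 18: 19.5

Weekly DD (7 × max(0, T̄ − 12.5)): 0.0, 83.3, 56.0, 70.0, 74.2, 108.5, 46.2, 72.8, 37.1, 122.5, 105.7, 37.8, 0.0, 0.0, 0.0, 87.5, 74.9, 49.0.
Season total = 1025.5 DD.
Complete generations = ⌊1025.5 / 391⌋ = 2.

2 generations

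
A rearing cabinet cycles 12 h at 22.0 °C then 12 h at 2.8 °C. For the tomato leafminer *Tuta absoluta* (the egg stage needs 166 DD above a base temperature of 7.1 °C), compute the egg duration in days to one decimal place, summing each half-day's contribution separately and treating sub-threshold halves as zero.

Day half: max(0, 22.0 − 7.1) × 0.5 = 14.9 × 0.5 = 7.45 DD.
Night half: max(0, 2.8 − 7.1) × 0.5 = 0.0 × 0.5 = 0.00 DD.
Per 24 h: 7.45 DD/day.
Duration = 166 / 7.45 = 22.282 ≈ 22.3 days.

22.3 days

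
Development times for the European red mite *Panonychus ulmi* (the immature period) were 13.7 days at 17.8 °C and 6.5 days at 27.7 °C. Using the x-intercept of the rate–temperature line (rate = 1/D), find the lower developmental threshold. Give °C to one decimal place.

Under the model K = D·(T − T_b), so D₁·(T₁ − T_b) = D₂·(T₂ − T_b).
13.7·(17.8 − T_b) = 6.5·(27.7 − T_b)
T_b = (13.7·17.8 − 6.5·27.7) / (13.7 − 6.5) = 63.81 / 7.2 = 8.863 °C ≈ 8.9 °C.

8.9 °C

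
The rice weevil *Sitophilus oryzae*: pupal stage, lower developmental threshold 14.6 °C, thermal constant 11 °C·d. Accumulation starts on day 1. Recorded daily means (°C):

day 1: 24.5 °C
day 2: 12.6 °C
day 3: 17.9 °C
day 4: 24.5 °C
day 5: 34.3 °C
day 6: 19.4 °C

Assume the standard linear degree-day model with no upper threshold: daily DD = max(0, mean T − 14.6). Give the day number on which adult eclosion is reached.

day 3

Daily DD above 14.6 °C: 9.9, 0.0, 3.3, 9.9, 19.7, 4.8.
Cumulative: 9.9, 9.9, 13.2, 23.1, 42.8, 47.6.
The total first reaches 11 DD on day 3.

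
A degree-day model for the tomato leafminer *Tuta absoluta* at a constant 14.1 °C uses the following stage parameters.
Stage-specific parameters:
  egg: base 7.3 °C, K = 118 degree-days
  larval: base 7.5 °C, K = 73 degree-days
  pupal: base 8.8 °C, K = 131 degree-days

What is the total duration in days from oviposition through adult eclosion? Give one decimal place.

53.1 days

egg: 118 / (14.1 − 7.3) = 118 / 6.8 = 17.353 d.
larval: 73 / (14.1 − 7.5) = 73 / 6.6 = 11.061 d.
pupal: 131 / (14.1 − 8.8) = 131 / 5.3 = 24.717 d.
Sum = 53.131 ≈ 53.1 days.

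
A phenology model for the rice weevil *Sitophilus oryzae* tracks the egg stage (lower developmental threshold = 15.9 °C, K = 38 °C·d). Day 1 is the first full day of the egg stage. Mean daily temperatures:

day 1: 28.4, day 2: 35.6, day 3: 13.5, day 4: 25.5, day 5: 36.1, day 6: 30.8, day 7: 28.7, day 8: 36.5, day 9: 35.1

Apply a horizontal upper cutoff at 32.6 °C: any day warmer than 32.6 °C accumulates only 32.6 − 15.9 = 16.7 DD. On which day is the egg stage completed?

Daily DD above 15.9 °C (capped at 16.7): 12.5, 16.7, 0.0, 9.6, 16.7, 14.9, 12.8, 16.7, 16.7.
Cumulative: 12.5, 29.2, 29.2, 38.8, 55.5, 70.4, 83.2, 99.9, 116.6.
The total first reaches 38 DD on day 4.

day 4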